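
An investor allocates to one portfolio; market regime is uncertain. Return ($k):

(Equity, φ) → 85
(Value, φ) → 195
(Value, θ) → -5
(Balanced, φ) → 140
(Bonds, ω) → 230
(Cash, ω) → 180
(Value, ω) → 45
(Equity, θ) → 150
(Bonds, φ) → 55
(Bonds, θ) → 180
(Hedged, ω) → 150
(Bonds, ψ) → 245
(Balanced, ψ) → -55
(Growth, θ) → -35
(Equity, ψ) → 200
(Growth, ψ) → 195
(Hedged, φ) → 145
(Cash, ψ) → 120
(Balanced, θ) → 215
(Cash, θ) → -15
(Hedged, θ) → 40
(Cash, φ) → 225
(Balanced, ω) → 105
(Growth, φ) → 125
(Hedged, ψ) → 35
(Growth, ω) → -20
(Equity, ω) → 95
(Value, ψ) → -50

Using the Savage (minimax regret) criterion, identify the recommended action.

Equity

Column bests: θ=215, φ=225, ψ=245, ω=230.
Value regrets: 220, 30, 295, 185 → max 295
Equity regrets: 65, 140, 45, 135 → max 140
Balanced regrets: 0, 85, 300, 125 → max 300
Cash regrets: 230, 0, 125, 50 → max 230
Hedged regrets: 175, 80, 210, 80 → max 210
Growth regrets: 250, 100, 50, 250 → max 250
Bonds regrets: 35, 170, 0, 0 → max 170
Smallest max regret = 140 → Equity.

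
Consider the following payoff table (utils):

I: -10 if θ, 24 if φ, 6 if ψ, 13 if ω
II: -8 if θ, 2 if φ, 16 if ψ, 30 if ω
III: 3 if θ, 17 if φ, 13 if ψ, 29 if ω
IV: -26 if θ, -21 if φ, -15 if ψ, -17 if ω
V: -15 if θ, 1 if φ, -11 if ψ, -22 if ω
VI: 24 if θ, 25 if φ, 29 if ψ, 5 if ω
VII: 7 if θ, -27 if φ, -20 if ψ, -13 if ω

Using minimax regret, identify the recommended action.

III

Column bests: θ=24, φ=25, ψ=29, ω=30.
I regrets: 34, 1, 23, 17 → max 34
II regrets: 32, 23, 13, 0 → max 32
III regrets: 21, 8, 16, 1 → max 21
IV regrets: 50, 46, 44, 47 → max 50
V regrets: 39, 24, 40, 52 → max 52
VI regrets: 0, 0, 0, 25 → max 25
VII regrets: 17, 52, 49, 43 → max 52
Smallest max regret = 21 → III.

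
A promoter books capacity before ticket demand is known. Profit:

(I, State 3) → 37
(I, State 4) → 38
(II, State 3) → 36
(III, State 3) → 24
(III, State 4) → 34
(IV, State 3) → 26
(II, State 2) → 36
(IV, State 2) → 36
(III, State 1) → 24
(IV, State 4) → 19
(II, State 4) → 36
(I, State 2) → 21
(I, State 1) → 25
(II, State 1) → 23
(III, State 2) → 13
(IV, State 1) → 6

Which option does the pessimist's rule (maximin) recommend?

II

Row minima: I=21, II=23, III=13, IV=6
Best worst-case = 23 → II.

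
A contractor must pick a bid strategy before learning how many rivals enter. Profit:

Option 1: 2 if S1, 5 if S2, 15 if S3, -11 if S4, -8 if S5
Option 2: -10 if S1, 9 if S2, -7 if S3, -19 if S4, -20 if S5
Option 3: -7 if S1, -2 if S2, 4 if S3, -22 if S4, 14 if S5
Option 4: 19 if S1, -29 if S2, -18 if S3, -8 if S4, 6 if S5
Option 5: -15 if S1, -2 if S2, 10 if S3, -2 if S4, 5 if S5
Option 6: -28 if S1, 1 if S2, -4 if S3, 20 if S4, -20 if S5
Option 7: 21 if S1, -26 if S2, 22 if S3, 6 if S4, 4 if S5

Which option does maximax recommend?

Row maxima: Option 1=15, Option 2=9, Option 3=14, Option 4=19, Option 5=10, Option 6=20, Option 7=22
Best best-case = 22 → Option 7.

Option 7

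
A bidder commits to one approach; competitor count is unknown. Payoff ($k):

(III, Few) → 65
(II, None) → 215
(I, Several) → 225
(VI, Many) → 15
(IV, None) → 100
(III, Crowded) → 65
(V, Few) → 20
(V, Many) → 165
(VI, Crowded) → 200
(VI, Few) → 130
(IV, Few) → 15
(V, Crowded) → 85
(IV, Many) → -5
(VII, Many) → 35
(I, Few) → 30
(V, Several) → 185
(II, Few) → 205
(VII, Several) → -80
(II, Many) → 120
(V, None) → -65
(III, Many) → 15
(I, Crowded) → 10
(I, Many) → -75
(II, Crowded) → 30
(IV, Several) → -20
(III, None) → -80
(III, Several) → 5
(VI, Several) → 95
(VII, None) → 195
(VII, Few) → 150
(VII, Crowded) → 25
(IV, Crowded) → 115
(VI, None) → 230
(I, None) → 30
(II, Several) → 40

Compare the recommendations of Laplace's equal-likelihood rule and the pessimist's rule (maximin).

Row averages: I=44, II=122, III=14, IV=41, V=78, VI=134, VII=65
Highest average = 134 → VI.
Row minima: I=-75, II=30, III=-80, IV=-20, V=-65, VI=15, VII=-80
Best worst-case = 30 → II.

laplace → VI; maximin → II (disagree)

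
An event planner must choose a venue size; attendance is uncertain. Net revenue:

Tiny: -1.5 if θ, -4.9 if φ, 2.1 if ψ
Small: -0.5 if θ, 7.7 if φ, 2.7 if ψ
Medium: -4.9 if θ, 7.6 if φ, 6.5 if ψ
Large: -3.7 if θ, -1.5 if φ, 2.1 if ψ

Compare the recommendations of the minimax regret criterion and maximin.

minimax regret → Small; maximin → Small (agree)

Column bests: θ=-0.5, φ=7.7, ψ=6.5.
Tiny regrets: 1.0, 12.6, 4.4 → max 12.6
Small regrets: 0.0, 0.0, 3.8 → max 3.8
Medium regrets: 4.4, 0.1, 0.0 → max 4.4
Large regrets: 3.2, 9.2, 4.4 → max 9.2
Smallest max regret = 3.8 → Small.
Row minima: Tiny=-4.9, Small=-0.5, Medium=-4.9, Large=-3.7
Best worst-case = -0.5 → Small.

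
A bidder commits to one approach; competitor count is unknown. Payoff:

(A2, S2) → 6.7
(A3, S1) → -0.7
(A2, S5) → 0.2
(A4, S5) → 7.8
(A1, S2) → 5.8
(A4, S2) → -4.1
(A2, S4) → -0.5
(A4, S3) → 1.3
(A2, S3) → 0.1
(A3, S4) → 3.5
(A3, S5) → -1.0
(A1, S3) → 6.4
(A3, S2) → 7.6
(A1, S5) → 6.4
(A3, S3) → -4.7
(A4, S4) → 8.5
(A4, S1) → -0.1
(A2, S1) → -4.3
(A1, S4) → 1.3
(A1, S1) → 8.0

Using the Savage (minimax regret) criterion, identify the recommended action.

Column bests: S1=8.0, S2=7.6, S3=6.4, S4=8.5, S5=7.8.
A1 regrets: 0.0, 1.8, 0.0, 7.2, 1.4 → max 7.2
A2 regrets: 12.3, 0.9, 6.3, 9.0, 7.6 → max 12.3
A3 regrets: 8.7, 0.0, 11.1, 5.0, 8.8 → max 11.1
A4 regrets: 8.1, 11.7, 5.1, 0.0, 0.0 → max 11.7
Smallest max regret = 7.2 → A1.

A1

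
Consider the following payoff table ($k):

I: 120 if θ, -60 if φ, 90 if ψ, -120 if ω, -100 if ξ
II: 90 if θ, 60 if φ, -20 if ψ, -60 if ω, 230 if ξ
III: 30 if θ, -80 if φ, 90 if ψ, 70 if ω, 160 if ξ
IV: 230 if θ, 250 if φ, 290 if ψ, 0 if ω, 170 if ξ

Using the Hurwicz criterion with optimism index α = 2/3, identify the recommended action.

IV

I: 2/3·120 + 1/3·(-120) = 40
II: 2/3·230 + 1/3·(-60) = 400/3
III: 2/3·160 + 1/3·(-80) = 80
IV: 2/3·290 + 1/3·0 = 580/3
Highest Hurwicz score = 580/3 → IV.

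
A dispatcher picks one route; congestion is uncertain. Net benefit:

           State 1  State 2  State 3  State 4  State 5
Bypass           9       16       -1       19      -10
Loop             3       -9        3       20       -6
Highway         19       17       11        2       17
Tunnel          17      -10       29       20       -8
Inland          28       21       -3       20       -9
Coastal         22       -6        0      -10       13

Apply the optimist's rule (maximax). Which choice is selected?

Row maxima: Bypass=19, Loop=20, Highway=19, Tunnel=29, Inland=28, Coastal=22
Best best-case = 29 → Tunnel.

Tunnel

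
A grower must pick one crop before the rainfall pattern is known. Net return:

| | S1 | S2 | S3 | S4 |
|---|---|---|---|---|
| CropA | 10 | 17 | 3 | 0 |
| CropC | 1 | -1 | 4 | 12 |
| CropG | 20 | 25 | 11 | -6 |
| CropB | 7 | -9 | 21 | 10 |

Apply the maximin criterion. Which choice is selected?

Row minima: CropA=0, CropC=-1, CropG=-6, CropB=-9
Best worst-case = 0 → CropA.

CropA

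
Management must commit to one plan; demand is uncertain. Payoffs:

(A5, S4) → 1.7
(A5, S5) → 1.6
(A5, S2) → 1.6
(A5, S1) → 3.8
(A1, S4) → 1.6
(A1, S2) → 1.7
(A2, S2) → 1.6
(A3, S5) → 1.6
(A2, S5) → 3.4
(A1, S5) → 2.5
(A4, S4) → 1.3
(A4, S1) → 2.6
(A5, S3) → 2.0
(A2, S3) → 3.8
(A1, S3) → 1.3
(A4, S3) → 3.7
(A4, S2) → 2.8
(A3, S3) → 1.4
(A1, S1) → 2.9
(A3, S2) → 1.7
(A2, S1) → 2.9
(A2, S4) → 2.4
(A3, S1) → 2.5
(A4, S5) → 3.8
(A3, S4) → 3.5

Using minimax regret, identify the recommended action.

Column bests: S1=3.8, S2=2.8, S3=3.8, S4=3.5, S5=3.8.
A1 regrets: 0.9, 1.1, 2.5, 1.9, 1.3 → max 2.5
A2 regrets: 0.9, 1.2, 0.0, 1.1, 0.4 → max 1.2
A3 regrets: 1.3, 1.1, 2.4, 0.0, 2.2 → max 2.4
A4 regrets: 1.2, 0.0, 0.1, 2.2, 0.0 → max 2.2
A5 regrets: 0.0, 1.2, 1.8, 1.8, 2.2 → max 2.2
Smallest max regret = 1.2 → A2.

A2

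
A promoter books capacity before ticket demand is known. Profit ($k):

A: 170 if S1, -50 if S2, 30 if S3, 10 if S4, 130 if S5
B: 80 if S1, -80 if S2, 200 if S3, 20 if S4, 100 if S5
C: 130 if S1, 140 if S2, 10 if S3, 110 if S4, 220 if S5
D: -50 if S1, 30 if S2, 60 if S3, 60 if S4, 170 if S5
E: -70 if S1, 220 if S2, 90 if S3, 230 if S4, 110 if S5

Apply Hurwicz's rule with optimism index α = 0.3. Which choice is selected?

A: 0.3·170 + 0.7·(-50) = 16
B: 0.3·200 + 0.7·(-80) = 4
C: 0.3·220 + 0.7·10 = 73
D: 0.3·170 + 0.7·(-50) = 16
E: 0.3·230 + 0.7·(-70) = 20
Highest Hurwicz score = 73 → C.

C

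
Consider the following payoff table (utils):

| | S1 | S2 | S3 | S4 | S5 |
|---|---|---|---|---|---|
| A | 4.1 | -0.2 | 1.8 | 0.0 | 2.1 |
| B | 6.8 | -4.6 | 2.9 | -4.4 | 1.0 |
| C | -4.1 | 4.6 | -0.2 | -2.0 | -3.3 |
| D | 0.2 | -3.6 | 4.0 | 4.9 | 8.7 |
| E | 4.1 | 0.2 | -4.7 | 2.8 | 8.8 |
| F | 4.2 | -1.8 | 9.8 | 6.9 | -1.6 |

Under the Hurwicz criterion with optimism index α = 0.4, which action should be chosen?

F

A: 0.4·4.1 + 0.6·(-0.2) = 1.52
B: 0.4·6.8 + 0.6·(-4.6) = -0.04
C: 0.4·4.6 + 0.6·(-4.1) = -0.62
D: 0.4·8.7 + 0.6·(-3.6) = 1.32
E: 0.4·8.8 + 0.6·(-4.7) = 0.7
F: 0.4·9.8 + 0.6·(-1.8) = 2.84
Highest Hurwicz score = 2.84 → F.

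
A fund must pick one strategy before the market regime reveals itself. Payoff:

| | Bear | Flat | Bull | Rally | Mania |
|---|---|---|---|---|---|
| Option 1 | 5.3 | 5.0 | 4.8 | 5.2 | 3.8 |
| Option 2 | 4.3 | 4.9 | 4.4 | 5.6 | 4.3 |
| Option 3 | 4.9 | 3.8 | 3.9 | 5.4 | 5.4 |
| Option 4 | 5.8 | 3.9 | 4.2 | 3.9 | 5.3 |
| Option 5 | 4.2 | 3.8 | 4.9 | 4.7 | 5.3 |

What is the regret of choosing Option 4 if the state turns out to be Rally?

Best payoff under Rally is 5.6.
Regret = 5.6 − 3.9 = 1.7.

1.7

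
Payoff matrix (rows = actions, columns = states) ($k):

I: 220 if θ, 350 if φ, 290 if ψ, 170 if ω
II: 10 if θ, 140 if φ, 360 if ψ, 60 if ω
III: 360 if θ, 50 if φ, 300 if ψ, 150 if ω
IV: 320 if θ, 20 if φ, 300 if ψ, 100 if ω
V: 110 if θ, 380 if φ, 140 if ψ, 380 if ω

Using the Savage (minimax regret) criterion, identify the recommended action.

I

Column bests: θ=360, φ=380, ψ=360, ω=380.
I regrets: 140, 30, 70, 210 → max 210
II regrets: 350, 240, 0, 320 → max 350
III regrets: 0, 330, 60, 230 → max 330
IV regrets: 40, 360, 60, 280 → max 360
V regrets: 250, 0, 220, 0 → max 250
Smallest max regret = 210 → I.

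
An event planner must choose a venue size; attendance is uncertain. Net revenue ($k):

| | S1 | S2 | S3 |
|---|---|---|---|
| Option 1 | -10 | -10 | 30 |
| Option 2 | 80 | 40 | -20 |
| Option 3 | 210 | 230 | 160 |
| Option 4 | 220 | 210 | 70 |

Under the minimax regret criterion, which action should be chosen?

Column bests: S1=220, S2=230, S3=160.
Option 1 regrets: 230, 240, 130 → max 240
Option 2 regrets: 140, 190, 180 → max 190
Option 3 regrets: 10, 0, 0 → max 10
Option 4 regrets: 0, 20, 90 → max 90
Smallest max regret = 10 → Option 3.

Option 3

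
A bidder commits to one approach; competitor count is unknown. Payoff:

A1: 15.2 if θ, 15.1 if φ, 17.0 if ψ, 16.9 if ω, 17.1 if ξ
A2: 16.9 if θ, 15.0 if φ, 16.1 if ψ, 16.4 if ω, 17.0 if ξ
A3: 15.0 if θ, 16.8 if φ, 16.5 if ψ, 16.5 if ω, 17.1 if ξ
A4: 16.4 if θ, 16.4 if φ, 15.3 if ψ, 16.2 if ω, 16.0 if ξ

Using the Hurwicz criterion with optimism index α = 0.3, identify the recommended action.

A1: 0.3·17.1 + 0.7·15.1 = 15.7
A2: 0.3·17.0 + 0.7·15.0 = 15.6
A3: 0.3·17.1 + 0.7·15.0 = 15.63
A4: 0.3·16.4 + 0.7·15.3 = 15.63
Highest Hurwicz score = 15.7 → A1.

A1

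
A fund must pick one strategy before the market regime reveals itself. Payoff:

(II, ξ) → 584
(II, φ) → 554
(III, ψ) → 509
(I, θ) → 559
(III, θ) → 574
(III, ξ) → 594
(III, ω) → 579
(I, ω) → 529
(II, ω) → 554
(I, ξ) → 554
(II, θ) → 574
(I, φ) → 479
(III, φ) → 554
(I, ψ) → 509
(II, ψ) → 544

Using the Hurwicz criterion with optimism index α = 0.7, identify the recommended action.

II

I: 0.7·559 + 0.3·479 = 535
II: 0.7·584 + 0.3·544 = 572
III: 0.7·594 + 0.3·509 = 568.5
Highest Hurwicz score = 572 → II.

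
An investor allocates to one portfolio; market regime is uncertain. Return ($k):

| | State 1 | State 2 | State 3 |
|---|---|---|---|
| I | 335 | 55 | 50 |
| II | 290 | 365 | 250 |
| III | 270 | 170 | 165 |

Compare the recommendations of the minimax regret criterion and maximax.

Column bests: State 1=335, State 2=365, State 3=250.
I regrets: 0, 310, 200 → max 310
II regrets: 45, 0, 0 → max 45
III regrets: 65, 195, 85 → max 195
Smallest max regret = 45 → II.
Row maxima: I=335, II=365, III=270
Best best-case = 365 → II.

minimax regret → II; maximax → II (agree)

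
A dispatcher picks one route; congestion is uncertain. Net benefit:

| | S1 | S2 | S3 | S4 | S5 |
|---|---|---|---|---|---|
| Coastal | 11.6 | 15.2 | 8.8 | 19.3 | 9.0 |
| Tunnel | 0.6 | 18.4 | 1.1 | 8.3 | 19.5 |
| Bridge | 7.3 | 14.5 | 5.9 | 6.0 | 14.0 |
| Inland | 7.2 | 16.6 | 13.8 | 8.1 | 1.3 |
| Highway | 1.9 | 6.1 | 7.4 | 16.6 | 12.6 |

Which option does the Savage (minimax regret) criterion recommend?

Coastal

Column bests: S1=11.6, S2=18.4, S3=13.8, S4=19.3, S5=19.5.
Coastal regrets: 0.0, 3.2, 5.0, 0.0, 10.5 → max 10.5
Tunnel regrets: 11.0, 0.0, 12.7, 11.0, 0.0 → max 12.7
Bridge regrets: 4.3, 3.9, 7.9, 13.3, 5.5 → max 13.3
Inland regrets: 4.4, 1.8, 0.0, 11.2, 18.2 → max 18.2
Highway regrets: 9.7, 12.3, 6.4, 2.7, 6.9 → max 12.3
Smallest max regret = 10.5 → Coastal.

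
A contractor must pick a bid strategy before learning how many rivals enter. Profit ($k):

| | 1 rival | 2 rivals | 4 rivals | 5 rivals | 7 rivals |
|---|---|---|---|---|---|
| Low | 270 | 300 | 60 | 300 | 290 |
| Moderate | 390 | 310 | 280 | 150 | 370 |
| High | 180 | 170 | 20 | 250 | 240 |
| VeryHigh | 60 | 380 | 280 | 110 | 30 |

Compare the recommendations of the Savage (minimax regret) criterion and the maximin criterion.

minimax regret → Moderate; maximin → Moderate (agree)

Column bests: 1 rival=390, 2 rivals=380, 4 rivals=280, 5 rivals=300, 7 rivals=370.
Low regrets: 120, 80, 220, 0, 80 → max 220
Moderate regrets: 0, 70, 0, 150, 0 → max 150
High regrets: 210, 210, 260, 50, 130 → max 260
VeryHigh regrets: 330, 0, 0, 190, 340 → max 340
Smallest max regret = 150 → Moderate.
Row minima: Low=60, Moderate=150, High=20, VeryHigh=30
Best worst-case = 150 → Moderate.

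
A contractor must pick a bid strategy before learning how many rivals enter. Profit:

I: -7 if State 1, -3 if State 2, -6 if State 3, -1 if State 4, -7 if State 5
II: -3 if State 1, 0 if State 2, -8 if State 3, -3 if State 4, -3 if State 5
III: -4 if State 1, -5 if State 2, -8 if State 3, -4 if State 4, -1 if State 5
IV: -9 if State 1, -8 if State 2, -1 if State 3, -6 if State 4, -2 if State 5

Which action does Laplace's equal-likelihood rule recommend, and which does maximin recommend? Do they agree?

Row averages: I=-4.8, II=-3.4, III=-4.4, IV=-5.2
Highest average = -3.4 → II.
Row minima: I=-7, II=-8, III=-8, IV=-9
Best worst-case = -7 → I.

laplace → II; maximin → I (disagree)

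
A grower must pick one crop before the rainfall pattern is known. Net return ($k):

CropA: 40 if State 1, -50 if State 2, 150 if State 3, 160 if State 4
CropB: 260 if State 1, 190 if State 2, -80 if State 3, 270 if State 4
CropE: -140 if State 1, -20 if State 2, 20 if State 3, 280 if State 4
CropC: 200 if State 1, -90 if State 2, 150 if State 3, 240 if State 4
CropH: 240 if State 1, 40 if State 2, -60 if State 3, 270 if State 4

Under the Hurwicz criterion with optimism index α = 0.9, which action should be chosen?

CropE

CropA: 0.9·160 + 0.1·(-50) = 139
CropB: 0.9·270 + 0.1·(-80) = 235
CropE: 0.9·280 + 0.1·(-140) = 238
CropC: 0.9·240 + 0.1·(-90) = 207
CropH: 0.9·270 + 0.1·(-60) = 237
Highest Hurwicz score = 238 → CropE.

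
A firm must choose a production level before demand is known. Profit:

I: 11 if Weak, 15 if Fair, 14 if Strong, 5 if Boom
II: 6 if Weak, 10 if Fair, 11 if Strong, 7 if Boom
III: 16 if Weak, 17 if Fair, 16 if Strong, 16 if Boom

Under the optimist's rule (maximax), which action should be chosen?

Row maxima: I=15, II=11, III=17
Best best-case = 17 → III.

III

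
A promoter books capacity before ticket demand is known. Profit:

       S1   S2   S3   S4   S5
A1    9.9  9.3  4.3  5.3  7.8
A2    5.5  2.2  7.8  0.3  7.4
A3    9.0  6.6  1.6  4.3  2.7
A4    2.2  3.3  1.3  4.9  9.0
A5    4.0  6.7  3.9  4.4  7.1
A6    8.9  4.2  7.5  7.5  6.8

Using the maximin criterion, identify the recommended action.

A1

Row minima: A1=4.3, A2=0.3, A3=1.6, A4=1.3, A5=3.9, A6=4.2
Best worst-case = 4.3 → A1.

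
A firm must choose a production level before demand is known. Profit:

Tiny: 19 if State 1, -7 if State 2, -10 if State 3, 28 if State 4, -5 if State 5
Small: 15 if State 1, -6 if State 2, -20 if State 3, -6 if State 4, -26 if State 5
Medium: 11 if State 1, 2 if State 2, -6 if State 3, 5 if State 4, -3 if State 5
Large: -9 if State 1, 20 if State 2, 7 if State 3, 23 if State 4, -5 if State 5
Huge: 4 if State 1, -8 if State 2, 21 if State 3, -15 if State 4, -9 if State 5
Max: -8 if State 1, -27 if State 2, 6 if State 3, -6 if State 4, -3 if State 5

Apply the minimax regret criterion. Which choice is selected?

Column bests: State 1=19, State 2=20, State 3=21, State 4=28, State 5=-3.
Tiny regrets: 0, 27, 31, 0, 2 → max 31
Small regrets: 4, 26, 41, 34, 23 → max 41
Medium regrets: 8, 18, 27, 23, 0 → max 27
Large regrets: 28, 0, 14, 5, 2 → max 28
Huge regrets: 15, 28, 0, 43, 6 → max 43
Max regrets: 27, 47, 15, 34, 0 → max 47
Smallest max regret = 27 → Medium.

Medium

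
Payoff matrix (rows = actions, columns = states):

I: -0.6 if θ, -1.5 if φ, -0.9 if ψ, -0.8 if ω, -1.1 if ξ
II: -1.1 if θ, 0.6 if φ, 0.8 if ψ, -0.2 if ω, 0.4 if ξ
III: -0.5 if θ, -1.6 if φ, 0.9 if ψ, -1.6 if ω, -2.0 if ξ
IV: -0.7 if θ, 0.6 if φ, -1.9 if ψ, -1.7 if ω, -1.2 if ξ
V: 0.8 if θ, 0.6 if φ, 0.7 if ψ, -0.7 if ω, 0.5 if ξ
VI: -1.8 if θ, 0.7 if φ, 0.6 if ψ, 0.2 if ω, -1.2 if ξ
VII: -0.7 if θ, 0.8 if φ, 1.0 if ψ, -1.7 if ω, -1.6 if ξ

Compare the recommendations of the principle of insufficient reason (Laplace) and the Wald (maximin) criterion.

laplace → V; maximin → V (agree)

Row averages: I=-0.98, II=0.1, III=-0.96, IV=-0.98, V=0.38, VI=-0.3, VII=-0.44
Highest average = 0.38 → V.
Row minima: I=-1.5, II=-1.1, III=-2.0, IV=-1.9, V=-0.7, VI=-1.8, VII=-1.7
Best worst-case = -0.7 → V.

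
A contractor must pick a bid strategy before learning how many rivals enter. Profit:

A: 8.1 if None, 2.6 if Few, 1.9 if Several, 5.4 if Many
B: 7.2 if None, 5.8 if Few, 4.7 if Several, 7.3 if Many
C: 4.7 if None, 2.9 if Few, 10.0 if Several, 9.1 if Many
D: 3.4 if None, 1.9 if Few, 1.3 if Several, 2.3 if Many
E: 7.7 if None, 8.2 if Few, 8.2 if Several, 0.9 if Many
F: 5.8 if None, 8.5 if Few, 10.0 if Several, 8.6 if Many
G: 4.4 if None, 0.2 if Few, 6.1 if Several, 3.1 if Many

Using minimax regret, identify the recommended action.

Column bests: None=8.1, Few=8.5, Several=10.0, Many=9.1.
A regrets: 0.0, 5.9, 8.1, 3.7 → max 8.1
B regrets: 0.9, 2.7, 5.3, 1.8 → max 5.3
C regrets: 3.4, 5.6, 0.0, 0.0 → max 5.6
D regrets: 4.7, 6.6, 8.7, 6.8 → max 8.7
E regrets: 0.4, 0.3, 1.8, 8.2 → max 8.2
F regrets: 2.3, 0.0, 0.0, 0.5 → max 2.3
G regrets: 3.7, 8.3, 3.9, 6.0 → max 8.3
Smallest max regret = 2.3 → F.

F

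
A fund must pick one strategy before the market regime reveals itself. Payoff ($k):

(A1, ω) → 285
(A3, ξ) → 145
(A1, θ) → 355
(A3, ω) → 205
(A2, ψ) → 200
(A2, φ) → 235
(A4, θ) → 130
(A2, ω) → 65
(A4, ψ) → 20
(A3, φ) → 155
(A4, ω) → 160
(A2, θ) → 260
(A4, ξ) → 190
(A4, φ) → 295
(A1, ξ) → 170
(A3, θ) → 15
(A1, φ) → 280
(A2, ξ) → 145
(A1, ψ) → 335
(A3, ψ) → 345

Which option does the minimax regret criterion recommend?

Column bests: θ=355, φ=295, ψ=345, ω=285, ξ=190.
A1 regrets: 0, 15, 10, 0, 20 → max 20
A2 regrets: 95, 60, 145, 220, 45 → max 220
A3 regrets: 340, 140, 0, 80, 45 → max 340
A4 regrets: 225, 0, 325, 125, 0 → max 325
Smallest max regret = 20 → A1.

A1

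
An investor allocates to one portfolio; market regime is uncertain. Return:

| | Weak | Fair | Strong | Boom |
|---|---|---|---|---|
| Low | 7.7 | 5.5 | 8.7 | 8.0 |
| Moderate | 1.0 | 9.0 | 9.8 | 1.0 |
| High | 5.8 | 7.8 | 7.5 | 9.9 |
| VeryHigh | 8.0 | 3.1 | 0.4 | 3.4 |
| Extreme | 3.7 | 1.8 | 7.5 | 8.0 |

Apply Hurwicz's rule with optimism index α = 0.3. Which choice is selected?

Low: 0.3·8.7 + 0.7·5.5 = 6.46
Moderate: 0.3·9.8 + 0.7·1.0 = 3.64
High: 0.3·9.9 + 0.7·5.8 = 7.03
VeryHigh: 0.3·8.0 + 0.7·0.4 = 2.68
Extreme: 0.3·8.0 + 0.7·1.8 = 3.66
Highest Hurwicz score = 7.03 → High.

High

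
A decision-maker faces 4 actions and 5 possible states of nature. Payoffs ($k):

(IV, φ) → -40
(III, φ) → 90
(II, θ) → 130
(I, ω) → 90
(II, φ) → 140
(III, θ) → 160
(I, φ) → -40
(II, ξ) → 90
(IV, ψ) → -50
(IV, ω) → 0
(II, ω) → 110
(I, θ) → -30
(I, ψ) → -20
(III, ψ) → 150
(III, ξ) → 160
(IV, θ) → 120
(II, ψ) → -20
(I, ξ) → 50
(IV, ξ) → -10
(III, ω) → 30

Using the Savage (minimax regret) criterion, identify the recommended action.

III

Column bests: θ=160, φ=140, ψ=150, ω=110, ξ=160.
I regrets: 190, 180, 170, 20, 110 → max 190
II regrets: 30, 0, 170, 0, 70 → max 170
III regrets: 0, 50, 0, 80, 0 → max 80
IV regrets: 40, 180, 200, 110, 170 → max 200
Smallest max regret = 80 → III.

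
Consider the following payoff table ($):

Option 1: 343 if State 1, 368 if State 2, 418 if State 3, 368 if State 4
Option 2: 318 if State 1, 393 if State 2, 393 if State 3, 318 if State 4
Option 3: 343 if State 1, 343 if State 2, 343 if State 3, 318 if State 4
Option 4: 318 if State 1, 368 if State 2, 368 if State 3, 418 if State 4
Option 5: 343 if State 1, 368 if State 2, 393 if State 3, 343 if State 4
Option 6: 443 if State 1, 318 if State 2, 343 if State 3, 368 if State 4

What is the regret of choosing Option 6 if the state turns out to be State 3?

75

Best payoff under State 3 is 418.
Regret = 418 − 343 = 75.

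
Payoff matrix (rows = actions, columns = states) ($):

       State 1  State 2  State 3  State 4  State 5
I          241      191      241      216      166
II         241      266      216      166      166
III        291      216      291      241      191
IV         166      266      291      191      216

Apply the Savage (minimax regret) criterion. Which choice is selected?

Column bests: State 1=291, State 2=266, State 3=291, State 4=241, State 5=216.
I regrets: 50, 75, 50, 25, 50 → max 75
II regrets: 50, 0, 75, 75, 50 → max 75
III regrets: 0, 50, 0, 0, 25 → max 50
IV regrets: 125, 0, 0, 50, 0 → max 125
Smallest max regret = 50 → III.

III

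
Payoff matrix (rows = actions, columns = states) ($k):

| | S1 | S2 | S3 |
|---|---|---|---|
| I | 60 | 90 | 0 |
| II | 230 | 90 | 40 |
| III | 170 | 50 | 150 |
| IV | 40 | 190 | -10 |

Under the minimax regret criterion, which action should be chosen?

II

Column bests: S1=230, S2=190, S3=150.
I regrets: 170, 100, 150 → max 170
II regrets: 0, 100, 110 → max 110
III regrets: 60, 140, 0 → max 140
IV regrets: 190, 0, 160 → max 190
Smallest max regret = 110 → II.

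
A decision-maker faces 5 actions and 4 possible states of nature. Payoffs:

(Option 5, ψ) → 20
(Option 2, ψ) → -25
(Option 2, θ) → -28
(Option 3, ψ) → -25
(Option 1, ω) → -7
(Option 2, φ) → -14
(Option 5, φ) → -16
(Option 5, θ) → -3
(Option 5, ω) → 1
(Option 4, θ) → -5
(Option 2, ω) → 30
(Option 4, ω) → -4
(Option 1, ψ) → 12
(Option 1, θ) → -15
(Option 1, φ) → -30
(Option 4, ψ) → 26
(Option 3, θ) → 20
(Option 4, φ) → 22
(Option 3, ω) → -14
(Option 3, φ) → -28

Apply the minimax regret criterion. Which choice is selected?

Column bests: θ=20, φ=22, ψ=26, ω=30.
Option 1 regrets: 35, 52, 14, 37 → max 52
Option 2 regrets: 48, 36, 51, 0 → max 51
Option 3 regrets: 0, 50, 51, 44 → max 51
Option 4 regrets: 25, 0, 0, 34 → max 34
Option 5 regrets: 23, 38, 6, 29 → max 38
Smallest max regret = 34 → Option 4.

Option 4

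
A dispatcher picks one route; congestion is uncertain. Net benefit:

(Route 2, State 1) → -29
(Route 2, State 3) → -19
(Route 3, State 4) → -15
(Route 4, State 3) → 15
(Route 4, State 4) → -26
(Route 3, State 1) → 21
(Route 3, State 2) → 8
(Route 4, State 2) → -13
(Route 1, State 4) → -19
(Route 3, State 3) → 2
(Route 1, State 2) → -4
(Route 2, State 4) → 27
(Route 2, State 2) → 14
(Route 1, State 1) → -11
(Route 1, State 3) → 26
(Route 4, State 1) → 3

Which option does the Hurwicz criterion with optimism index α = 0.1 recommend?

Route 3

Route 1: 0.1·26 + 0.9·(-19) = -14.5
Route 2: 0.1·27 + 0.9·(-29) = -23.4
Route 3: 0.1·21 + 0.9·(-15) = -11.4
Route 4: 0.1·15 + 0.9·(-26) = -21.9
Highest Hurwicz score = -11.4 → Route 3.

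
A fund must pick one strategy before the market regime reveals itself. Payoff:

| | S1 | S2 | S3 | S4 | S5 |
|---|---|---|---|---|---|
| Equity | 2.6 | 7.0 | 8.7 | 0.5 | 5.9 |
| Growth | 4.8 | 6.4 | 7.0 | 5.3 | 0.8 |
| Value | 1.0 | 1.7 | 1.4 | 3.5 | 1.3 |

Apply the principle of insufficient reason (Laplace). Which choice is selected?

Row averages: Equity=4.94, Growth=4.86, Value=1.78
Highest average = 4.94 → Equity.

Equity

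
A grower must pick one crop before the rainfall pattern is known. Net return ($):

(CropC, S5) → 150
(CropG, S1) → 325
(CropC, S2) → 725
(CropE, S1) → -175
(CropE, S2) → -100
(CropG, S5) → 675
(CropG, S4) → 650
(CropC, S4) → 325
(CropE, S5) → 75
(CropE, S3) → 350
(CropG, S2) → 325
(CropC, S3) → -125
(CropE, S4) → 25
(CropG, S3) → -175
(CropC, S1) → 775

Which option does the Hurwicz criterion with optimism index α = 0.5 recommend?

CropC: 0.5·775 + 0.5·(-125) = 325
CropE: 0.5·350 + 0.5·(-175) = 87.5
CropG: 0.5·675 + 0.5·(-175) = 250
Highest Hurwicz score = 325 → CropC.

CropC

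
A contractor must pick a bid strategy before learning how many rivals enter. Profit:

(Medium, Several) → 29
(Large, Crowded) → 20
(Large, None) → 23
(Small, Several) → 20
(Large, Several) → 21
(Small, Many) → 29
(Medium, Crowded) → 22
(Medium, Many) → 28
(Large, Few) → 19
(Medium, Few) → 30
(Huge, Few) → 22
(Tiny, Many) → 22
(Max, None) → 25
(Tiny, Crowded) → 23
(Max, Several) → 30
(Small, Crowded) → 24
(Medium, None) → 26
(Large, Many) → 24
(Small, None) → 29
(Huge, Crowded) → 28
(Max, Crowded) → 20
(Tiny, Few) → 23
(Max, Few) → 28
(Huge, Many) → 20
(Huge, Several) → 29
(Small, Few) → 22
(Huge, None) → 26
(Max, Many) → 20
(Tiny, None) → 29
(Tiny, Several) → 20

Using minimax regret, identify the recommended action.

Medium

Column bests: None=29, Few=30, Several=30, Many=29, Crowded=28.
Tiny regrets: 0, 7, 10, 7, 5 → max 10
Small regrets: 0, 8, 10, 0, 4 → max 10
Medium regrets: 3, 0, 1, 1, 6 → max 6
Large regrets: 6, 11, 9, 5, 8 → max 11
Huge regrets: 3, 8, 1, 9, 0 → max 9
Max regrets: 4, 2, 0, 9, 8 → max 9
Smallest max regret = 6 → Medium.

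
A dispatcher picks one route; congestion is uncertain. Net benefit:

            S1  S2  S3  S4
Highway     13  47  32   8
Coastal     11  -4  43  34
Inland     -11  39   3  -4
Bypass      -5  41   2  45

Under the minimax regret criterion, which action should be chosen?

Column bests: S1=13, S2=47, S3=43, S4=45.
Highway regrets: 0, 0, 11, 37 → max 37
Coastal regrets: 2, 51, 0, 11 → max 51
Inland regrets: 24, 8, 40, 49 → max 49
Bypass regrets: 18, 6, 41, 0 → max 41
Smallest max regret = 37 → Highway.

Highway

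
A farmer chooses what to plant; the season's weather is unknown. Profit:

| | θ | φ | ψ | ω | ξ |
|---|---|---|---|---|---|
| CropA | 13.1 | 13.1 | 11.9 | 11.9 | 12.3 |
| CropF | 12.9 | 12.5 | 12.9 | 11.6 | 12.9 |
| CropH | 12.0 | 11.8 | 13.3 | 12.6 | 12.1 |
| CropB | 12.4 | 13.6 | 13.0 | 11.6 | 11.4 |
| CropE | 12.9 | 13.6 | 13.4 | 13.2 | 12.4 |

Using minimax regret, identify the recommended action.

Column bests: θ=13.1, φ=13.6, ψ=13.4, ω=13.2, ξ=12.9.
CropA regrets: 0.0, 0.5, 1.5, 1.3, 0.6 → max 1.5
CropF regrets: 0.2, 1.1, 0.5, 1.6, 0.0 → max 1.6
CropH regrets: 1.1, 1.8, 0.1, 0.6, 0.8 → max 1.8
CropB regrets: 0.7, 0.0, 0.4, 1.6, 1.5 → max 1.6
CropE regrets: 0.2, 0.0, 0.0, 0.0, 0.5 → max 0.5
Smallest max regret = 0.5 → CropE.

CropE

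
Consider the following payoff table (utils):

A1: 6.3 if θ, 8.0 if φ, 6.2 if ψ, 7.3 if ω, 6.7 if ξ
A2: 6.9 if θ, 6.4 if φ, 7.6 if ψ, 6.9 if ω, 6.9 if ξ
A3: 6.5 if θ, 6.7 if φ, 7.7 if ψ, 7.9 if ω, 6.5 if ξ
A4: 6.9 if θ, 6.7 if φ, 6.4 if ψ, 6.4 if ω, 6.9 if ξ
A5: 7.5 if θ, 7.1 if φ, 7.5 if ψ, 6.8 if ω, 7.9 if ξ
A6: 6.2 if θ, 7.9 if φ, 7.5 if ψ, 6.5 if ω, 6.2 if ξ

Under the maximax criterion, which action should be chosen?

Row maxima: A1=8.0, A2=7.6, A3=7.9, A4=6.9, A5=7.9, A6=7.9
Best best-case = 8.0 → A1.

A1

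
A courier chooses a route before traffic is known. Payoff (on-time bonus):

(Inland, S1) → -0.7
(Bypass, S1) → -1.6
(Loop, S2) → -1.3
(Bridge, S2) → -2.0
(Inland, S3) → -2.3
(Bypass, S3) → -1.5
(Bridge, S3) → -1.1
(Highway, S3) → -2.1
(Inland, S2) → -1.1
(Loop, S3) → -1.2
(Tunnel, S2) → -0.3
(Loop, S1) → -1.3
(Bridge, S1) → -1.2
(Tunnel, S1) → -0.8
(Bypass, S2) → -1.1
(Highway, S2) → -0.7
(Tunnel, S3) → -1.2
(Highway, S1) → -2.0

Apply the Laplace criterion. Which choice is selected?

Row averages: Bypass=-1.4, Loop=-19/15, Inland=-41/30, Highway=-1.6, Bridge=-43/30, Tunnel=-23/30
Highest average = -23/30 → Tunnel.

Tunnel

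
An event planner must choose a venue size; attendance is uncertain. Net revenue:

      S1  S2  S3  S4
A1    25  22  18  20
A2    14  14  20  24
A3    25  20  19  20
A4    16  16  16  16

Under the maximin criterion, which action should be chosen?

A3

Row minima: A1=18, A2=14, A3=19, A4=16
Best worst-case = 19 → A3.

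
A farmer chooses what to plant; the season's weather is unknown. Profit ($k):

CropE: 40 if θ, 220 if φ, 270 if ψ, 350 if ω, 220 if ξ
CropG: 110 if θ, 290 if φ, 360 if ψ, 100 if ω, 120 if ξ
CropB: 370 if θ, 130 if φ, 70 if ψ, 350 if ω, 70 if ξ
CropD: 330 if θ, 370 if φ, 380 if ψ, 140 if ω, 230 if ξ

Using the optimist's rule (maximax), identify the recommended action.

CropD

Row maxima: CropE=350, CropG=360, CropB=370, CropD=380
Best best-case = 380 → CropD.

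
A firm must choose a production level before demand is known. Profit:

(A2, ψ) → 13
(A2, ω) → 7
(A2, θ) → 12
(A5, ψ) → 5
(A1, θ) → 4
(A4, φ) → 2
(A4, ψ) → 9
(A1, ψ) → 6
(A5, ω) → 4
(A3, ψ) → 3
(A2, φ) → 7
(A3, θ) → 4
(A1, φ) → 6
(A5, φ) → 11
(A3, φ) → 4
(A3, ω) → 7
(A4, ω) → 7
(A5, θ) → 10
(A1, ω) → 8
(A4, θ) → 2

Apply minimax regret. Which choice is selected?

A2

Column bests: θ=12, φ=11, ψ=13, ω=8.
A1 regrets: 8, 5, 7, 0 → max 8
A2 regrets: 0, 4, 0, 1 → max 4
A3 regrets: 8, 7, 10, 1 → max 10
A4 regrets: 10, 9, 4, 1 → max 10
A5 regrets: 2, 0, 8, 4 → max 8
Smallest max regret = 4 → A2.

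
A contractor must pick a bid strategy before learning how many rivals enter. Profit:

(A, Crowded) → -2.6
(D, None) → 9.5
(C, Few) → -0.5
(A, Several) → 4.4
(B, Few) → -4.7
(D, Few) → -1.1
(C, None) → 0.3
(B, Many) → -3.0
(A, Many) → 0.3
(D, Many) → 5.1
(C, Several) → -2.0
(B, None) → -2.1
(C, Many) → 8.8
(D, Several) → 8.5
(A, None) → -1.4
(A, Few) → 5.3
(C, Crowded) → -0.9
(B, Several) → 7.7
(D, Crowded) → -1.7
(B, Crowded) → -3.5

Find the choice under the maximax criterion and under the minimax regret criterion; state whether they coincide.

Row maxima: A=5.3, B=7.7, C=8.8, D=9.5
Best best-case = 9.5 → D.
Column bests: None=9.5, Few=5.3, Several=8.5, Many=8.8, Crowded=-0.9.
A regrets: 10.9, 0.0, 4.1, 8.5, 1.7 → max 10.9
B regrets: 11.6, 10.0, 0.8, 11.8, 2.6 → max 11.8
C regrets: 9.2, 5.8, 10.5, 0.0, 0.0 → max 10.5
D regrets: 0.0, 6.4, 0.0, 3.7, 0.8 → max 6.4
Smallest max regret = 6.4 → D.

maximax → D; minimax regret → D (agree)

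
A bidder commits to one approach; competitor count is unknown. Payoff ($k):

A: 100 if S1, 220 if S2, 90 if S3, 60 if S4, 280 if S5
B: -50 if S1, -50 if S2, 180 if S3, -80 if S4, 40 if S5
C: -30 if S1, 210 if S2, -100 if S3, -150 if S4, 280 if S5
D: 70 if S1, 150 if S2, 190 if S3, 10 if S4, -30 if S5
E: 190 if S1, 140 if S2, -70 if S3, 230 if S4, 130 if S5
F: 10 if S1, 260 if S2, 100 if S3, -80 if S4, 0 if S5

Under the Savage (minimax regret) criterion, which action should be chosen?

A

Column bests: S1=190, S2=260, S3=190, S4=230, S5=280.
A regrets: 90, 40, 100, 170, 0 → max 170
B regrets: 240, 310, 10, 310, 240 → max 310
C regrets: 220, 50, 290, 380, 0 → max 380
D regrets: 120, 110, 0, 220, 310 → max 310
E regrets: 0, 120, 260, 0, 150 → max 260
F regrets: 180, 0, 90, 310, 280 → max 310
Smallest max regret = 170 → A.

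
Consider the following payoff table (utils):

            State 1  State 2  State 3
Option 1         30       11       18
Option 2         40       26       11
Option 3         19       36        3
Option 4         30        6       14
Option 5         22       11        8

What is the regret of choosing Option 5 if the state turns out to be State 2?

Best payoff under State 2 is 36.
Regret = 36 − 11 = 25.

25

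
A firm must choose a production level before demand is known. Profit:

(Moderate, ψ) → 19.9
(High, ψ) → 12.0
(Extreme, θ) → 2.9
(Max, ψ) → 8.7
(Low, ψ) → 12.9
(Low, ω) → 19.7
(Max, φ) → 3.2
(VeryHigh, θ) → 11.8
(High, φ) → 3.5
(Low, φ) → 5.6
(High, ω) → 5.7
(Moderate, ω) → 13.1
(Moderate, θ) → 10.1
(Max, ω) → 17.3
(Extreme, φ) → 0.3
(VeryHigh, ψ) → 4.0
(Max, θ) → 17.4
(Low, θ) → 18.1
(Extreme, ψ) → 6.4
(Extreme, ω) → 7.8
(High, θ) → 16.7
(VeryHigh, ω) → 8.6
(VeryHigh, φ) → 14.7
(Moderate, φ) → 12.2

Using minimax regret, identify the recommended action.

Moderate

Column bests: θ=18.1, φ=14.7, ψ=19.9, ω=19.7.
Low regrets: 0.0, 9.1, 7.0, 0.0 → max 9.1
Moderate regrets: 8.0, 2.5, 0.0, 6.6 → max 8.0
High regrets: 1.4, 11.2, 7.9, 14.0 → max 14.0
VeryHigh regrets: 6.3, 0.0, 15.9, 11.1 → max 15.9
Extreme regrets: 15.2, 14.4, 13.5, 11.9 → max 15.2
Max regrets: 0.7, 11.5, 11.2, 2.4 → max 11.5
Smallest max regret = 8.0 → Moderate.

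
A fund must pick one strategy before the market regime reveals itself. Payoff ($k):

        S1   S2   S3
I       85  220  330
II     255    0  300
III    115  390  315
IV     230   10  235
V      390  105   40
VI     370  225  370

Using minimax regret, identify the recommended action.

VI

Column bests: S1=390, S2=390, S3=370.
I regrets: 305, 170, 40 → max 305
II regrets: 135, 390, 70 → max 390
III regrets: 275, 0, 55 → max 275
IV regrets: 160, 380, 135 → max 380
V regrets: 0, 285, 330 → max 330
VI regrets: 20, 165, 0 → max 165
Smallest max regret = 165 → VI.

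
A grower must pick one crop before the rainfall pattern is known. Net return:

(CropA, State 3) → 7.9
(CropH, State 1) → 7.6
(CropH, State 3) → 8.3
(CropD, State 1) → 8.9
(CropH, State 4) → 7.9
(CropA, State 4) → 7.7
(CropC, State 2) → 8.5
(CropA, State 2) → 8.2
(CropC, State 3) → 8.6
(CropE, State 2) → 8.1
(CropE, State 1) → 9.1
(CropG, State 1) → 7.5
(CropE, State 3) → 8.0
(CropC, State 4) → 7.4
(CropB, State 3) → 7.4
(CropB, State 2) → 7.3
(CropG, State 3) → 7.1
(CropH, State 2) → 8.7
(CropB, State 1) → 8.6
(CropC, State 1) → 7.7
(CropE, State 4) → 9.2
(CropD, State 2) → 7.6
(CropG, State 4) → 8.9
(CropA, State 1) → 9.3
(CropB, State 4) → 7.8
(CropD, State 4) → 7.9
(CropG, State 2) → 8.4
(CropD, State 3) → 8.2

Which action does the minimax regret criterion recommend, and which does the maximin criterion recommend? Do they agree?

Column bests: State 1=9.3, State 2=8.7, State 3=8.6, State 4=9.2.
CropG regrets: 1.8, 0.3, 1.5, 0.3 → max 1.8
CropA regrets: 0.0, 0.5, 0.7, 1.5 → max 1.5
CropE regrets: 0.2, 0.6, 0.6, 0.0 → max 0.6
CropD regrets: 0.4, 1.1, 0.4, 1.3 → max 1.3
CropH regrets: 1.7, 0.0, 0.3, 1.3 → max 1.7
CropC regrets: 1.6, 0.2, 0.0, 1.8 → max 1.8
CropB regrets: 0.7, 1.4, 1.2, 1.4 → max 1.4
Smallest max regret = 0.6 → CropE.
Row minima: CropG=7.1, CropA=7.7, CropE=8.0, CropD=7.6, CropH=7.6, CropC=7.4, CropB=7.3
Best worst-case = 8.0 → CropE.

minimax regret → CropE; maximin → CropE (agree)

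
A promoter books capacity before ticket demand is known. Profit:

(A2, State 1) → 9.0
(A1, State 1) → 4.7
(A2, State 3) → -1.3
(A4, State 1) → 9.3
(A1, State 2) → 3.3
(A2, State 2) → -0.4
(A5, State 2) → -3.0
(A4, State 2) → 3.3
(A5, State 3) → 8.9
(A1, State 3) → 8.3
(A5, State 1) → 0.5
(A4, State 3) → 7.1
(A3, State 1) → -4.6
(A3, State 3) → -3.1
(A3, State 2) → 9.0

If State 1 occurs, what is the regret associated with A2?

Best payoff under State 1 is 9.3.
Regret = 9.3 − 9.0 = 0.3.

0.3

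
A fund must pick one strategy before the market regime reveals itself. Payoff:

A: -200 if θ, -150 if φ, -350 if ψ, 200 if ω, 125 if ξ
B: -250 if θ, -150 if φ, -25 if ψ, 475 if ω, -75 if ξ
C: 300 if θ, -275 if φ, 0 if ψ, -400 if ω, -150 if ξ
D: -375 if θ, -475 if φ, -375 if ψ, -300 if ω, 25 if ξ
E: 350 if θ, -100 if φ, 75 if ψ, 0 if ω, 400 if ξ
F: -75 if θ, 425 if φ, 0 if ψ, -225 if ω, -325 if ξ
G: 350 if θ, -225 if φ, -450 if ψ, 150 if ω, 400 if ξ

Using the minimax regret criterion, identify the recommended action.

Column bests: θ=350, φ=425, ψ=75, ω=475, ξ=400.
A regrets: 550, 575, 425, 275, 275 → max 575
B regrets: 600, 575, 100, 0, 475 → max 600
C regrets: 50, 700, 75, 875, 550 → max 875
D regrets: 725, 900, 450, 775, 375 → max 900
E regrets: 0, 525, 0, 475, 0 → max 525
F regrets: 425, 0, 75, 700, 725 → max 725
G regrets: 0, 650, 525, 325, 0 → max 650
Smallest max regret = 525 → E.

E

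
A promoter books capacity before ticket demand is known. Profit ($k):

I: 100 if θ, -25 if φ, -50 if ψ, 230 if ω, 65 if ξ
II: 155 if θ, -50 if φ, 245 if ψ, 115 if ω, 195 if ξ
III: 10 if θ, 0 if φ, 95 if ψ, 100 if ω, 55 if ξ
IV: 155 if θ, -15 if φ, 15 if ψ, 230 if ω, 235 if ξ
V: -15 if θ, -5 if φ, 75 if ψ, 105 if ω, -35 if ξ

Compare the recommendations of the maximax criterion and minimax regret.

Row maxima: I=230, II=245, III=100, IV=235, V=105
Best best-case = 245 → II.
Column bests: θ=155, φ=0, ψ=245, ω=230, ξ=235.
I regrets: 55, 25, 295, 0, 170 → max 295
II regrets: 0, 50, 0, 115, 40 → max 115
III regrets: 145, 0, 150, 130, 180 → max 180
IV regrets: 0, 15, 230, 0, 0 → max 230
V regrets: 170, 5, 170, 125, 270 → max 270
Smallest max regret = 115 → II.

maximax → II; minimax regret → II (agree)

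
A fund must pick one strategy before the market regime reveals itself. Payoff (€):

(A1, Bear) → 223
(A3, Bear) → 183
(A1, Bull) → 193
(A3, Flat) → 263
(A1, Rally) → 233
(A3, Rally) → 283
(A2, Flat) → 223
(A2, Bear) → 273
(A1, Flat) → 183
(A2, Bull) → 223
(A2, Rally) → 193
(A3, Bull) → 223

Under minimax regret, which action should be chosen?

A1

Column bests: Bear=273, Flat=263, Bull=223, Rally=283.
A1 regrets: 50, 80, 30, 50 → max 80
A2 regrets: 0, 40, 0, 90 → max 90
A3 regrets: 90, 0, 0, 0 → max 90
Smallest max regret = 80 → A1.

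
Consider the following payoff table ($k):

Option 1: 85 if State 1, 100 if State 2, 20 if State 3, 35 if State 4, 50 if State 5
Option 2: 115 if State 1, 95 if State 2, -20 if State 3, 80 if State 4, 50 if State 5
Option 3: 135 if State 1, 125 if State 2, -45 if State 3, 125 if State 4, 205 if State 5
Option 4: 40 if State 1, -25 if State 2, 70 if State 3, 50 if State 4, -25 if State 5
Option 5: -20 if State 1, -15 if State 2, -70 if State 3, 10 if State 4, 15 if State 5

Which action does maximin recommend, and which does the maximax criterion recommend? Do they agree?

Row minima: Option 1=20, Option 2=-20, Option 3=-45, Option 4=-25, Option 5=-70
Best worst-case = 20 → Option 1.
Row maxima: Option 1=100, Option 2=115, Option 3=205, Option 4=70, Option 5=15
Best best-case = 205 → Option 3.

maximin → Option 1; maximax → Option 3 (disagree)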